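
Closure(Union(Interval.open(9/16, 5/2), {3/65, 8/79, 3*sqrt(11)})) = Union({3/65, 8/79, 3*sqrt(11)}, Interval(9/16, 5/2))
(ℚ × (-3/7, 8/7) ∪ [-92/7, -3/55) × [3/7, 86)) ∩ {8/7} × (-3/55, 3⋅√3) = {8/7} × (-3/55, 8/7)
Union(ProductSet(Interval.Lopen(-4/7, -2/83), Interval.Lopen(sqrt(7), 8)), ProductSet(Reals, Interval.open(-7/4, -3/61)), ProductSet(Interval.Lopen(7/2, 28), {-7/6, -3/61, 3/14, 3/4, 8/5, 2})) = Union(ProductSet(Interval.Lopen(-4/7, -2/83), Interval.Lopen(sqrt(7), 8)), ProductSet(Interval.Lopen(7/2, 28), {-7/6, -3/61, 3/14, 3/4, 8/5, 2}), ProductSet(Reals, Interval.open(-7/4, -3/61)))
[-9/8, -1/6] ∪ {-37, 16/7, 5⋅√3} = {-37, 16/7, 5⋅√3} ∪ [-9/8, -1/6]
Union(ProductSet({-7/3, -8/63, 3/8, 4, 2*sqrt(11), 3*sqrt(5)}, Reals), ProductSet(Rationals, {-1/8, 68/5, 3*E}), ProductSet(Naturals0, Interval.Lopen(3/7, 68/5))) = Union(ProductSet({-7/3, -8/63, 3/8, 4, 2*sqrt(11), 3*sqrt(5)}, Reals), ProductSet(Naturals0, Interval.Lopen(3/7, 68/5)), ProductSet(Rationals, {-1/8, 68/5, 3*E}))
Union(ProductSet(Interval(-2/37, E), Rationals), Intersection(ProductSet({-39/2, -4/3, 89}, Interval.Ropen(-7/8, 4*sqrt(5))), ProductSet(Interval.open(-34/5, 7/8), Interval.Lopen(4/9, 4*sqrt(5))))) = Union(ProductSet({-4/3}, Interval.open(4/9, 4*sqrt(5))), ProductSet(Interval(-2/37, E), Rationals))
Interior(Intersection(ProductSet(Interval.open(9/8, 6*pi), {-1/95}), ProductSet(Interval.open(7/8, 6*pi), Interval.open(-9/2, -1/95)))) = EmptySet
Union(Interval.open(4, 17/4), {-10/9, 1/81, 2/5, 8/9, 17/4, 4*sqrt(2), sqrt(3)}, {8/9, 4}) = Union({-10/9, 1/81, 2/5, 8/9, 4*sqrt(2), sqrt(3)}, Interval(4, 17/4))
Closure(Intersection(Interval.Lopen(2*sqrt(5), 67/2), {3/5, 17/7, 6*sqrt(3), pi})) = {6*sqrt(3)}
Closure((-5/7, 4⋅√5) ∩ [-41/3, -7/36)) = [-5/7, -7/36]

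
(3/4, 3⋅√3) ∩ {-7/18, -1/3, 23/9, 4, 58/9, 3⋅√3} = {23/9, 4}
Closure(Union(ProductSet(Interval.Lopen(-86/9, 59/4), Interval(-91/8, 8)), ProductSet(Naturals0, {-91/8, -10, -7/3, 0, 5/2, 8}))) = Union(ProductSet(Interval(-86/9, 59/4), Interval(-91/8, 8)), ProductSet(Union(Interval(-86/9, 59/4), Naturals0), {-91/8, 8}), ProductSet(Union(Complement(Naturals0, Interval.open(-86/9, 59/4)), Naturals0), {-91/8, -10, -7/3, 0, 5/2, 8}))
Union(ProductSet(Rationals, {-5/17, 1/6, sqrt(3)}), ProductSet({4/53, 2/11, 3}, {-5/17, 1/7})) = Union(ProductSet({4/53, 2/11, 3}, {-5/17, 1/7}), ProductSet(Rationals, {-5/17, 1/6, sqrt(3)}))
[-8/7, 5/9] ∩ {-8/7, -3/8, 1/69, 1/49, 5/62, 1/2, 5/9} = {-8/7, -3/8, 1/69, 1/49, 5/62, 1/2, 5/9}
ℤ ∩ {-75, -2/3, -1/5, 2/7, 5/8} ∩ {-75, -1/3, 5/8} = {-75}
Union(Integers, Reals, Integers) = Reals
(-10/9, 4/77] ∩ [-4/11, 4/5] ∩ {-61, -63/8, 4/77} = {4/77}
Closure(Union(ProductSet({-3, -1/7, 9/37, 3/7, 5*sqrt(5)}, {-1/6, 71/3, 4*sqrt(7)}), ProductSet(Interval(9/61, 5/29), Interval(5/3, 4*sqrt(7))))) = Union(ProductSet({-3, -1/7, 9/37, 3/7, 5*sqrt(5)}, {-1/6, 71/3, 4*sqrt(7)}), ProductSet(Interval(9/61, 5/29), Interval(5/3, 4*sqrt(7))))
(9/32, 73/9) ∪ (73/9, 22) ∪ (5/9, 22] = (9/32, 22]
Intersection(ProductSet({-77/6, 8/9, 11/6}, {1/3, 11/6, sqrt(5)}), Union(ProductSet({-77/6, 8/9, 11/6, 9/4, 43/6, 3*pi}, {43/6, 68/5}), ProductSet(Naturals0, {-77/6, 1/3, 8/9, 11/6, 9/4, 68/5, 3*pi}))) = EmptySet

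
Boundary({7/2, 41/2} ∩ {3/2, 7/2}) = {7/2}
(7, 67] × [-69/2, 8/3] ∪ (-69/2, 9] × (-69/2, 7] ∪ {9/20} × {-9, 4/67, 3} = ((-69/2, 9] × (-69/2, 7]) ∪ ((7, 67] × [-69/2, 8/3])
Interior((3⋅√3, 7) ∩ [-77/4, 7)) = (3⋅√3, 7)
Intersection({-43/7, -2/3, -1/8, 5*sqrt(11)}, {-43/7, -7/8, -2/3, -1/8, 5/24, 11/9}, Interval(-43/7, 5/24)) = {-43/7, -2/3, -1/8}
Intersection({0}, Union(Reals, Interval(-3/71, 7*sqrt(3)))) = {0}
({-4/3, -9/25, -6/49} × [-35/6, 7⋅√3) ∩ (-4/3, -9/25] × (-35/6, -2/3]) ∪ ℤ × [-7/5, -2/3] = (ℤ × [-7/5, -2/3]) ∪ ({-9/25} × (-35/6, -2/3])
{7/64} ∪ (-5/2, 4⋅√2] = (-5/2, 4⋅√2]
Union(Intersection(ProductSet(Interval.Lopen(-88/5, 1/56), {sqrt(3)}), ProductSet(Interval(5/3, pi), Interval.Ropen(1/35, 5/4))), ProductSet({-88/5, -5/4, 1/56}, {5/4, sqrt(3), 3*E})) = ProductSet({-88/5, -5/4, 1/56}, {5/4, sqrt(3), 3*E})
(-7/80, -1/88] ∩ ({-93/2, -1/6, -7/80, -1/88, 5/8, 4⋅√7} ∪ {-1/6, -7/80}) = {-1/88}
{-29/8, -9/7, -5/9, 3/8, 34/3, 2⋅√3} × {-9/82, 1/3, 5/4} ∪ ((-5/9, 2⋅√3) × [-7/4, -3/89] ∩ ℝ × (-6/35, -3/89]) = ((-5/9, 2⋅√3) × (-6/35, -3/89]) ∪ ({-29/8, -9/7, -5/9, 3/8, 34/3, 2⋅√3} × {-9/82, 1/3, 5/4})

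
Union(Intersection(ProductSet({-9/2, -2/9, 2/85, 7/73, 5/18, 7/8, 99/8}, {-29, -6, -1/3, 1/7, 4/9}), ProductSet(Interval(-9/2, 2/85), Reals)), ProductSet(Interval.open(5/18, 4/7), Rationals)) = Union(ProductSet({-9/2, -2/9, 2/85}, {-29, -6, -1/3, 1/7, 4/9}), ProductSet(Interval.open(5/18, 4/7), Rationals))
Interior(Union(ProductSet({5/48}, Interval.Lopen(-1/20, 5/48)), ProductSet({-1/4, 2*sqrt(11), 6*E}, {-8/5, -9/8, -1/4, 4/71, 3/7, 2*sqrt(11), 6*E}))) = EmptySet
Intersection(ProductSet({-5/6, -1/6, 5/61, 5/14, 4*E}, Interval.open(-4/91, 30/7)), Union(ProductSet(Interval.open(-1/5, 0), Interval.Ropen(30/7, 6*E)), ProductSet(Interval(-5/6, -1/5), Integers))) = ProductSet({-5/6}, Range(0, 5, 1))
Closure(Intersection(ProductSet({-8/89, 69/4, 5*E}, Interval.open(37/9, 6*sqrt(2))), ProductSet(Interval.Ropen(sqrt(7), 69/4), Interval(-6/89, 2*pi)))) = ProductSet({5*E}, Interval(37/9, 2*pi))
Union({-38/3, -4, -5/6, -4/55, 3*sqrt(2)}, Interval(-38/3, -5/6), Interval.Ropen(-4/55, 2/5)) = Union({3*sqrt(2)}, Interval(-38/3, -5/6), Interval.Ropen(-4/55, 2/5))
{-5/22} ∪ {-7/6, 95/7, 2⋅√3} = {-7/6, -5/22, 95/7, 2⋅√3}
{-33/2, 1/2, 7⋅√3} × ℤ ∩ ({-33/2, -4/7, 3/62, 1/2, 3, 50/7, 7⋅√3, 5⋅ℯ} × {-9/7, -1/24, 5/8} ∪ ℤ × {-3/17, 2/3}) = ∅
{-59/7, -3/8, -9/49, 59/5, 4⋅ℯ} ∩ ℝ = {-59/7, -3/8, -9/49, 59/5, 4⋅ℯ}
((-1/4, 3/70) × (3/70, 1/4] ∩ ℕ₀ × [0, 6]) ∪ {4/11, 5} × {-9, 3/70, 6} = ({4/11, 5} × {-9, 3/70, 6}) ∪ ({0} × (3/70, 1/4])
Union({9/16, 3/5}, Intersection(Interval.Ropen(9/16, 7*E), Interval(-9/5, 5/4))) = Interval(9/16, 5/4)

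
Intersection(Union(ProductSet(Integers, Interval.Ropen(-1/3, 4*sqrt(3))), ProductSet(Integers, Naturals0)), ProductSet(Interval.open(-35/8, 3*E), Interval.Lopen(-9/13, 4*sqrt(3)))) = ProductSet(Range(-4, 9, 1), Union(Interval.Ropen(-1/3, 4*sqrt(3)), Range(0, 7, 1)))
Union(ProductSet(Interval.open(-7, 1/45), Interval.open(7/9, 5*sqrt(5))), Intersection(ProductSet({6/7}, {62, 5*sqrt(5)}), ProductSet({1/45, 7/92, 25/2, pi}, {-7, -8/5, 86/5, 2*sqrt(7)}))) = ProductSet(Interval.open(-7, 1/45), Interval.open(7/9, 5*sqrt(5)))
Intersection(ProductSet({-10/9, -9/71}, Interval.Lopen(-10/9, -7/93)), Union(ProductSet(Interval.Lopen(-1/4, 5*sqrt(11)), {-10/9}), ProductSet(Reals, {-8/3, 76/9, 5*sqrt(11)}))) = EmptySet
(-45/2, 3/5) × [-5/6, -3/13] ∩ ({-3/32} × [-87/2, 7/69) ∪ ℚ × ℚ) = ({-3/32} × [-5/6, -3/13]) ∪ ((ℚ ∩ (-45/2, 3/5)) × (ℚ ∩ [-5/6, -3/13]))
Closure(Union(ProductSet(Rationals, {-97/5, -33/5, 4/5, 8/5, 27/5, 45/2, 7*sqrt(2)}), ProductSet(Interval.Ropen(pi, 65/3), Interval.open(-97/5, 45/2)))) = Union(ProductSet({65/3, pi}, Interval(-97/5, 45/2)), ProductSet(Interval.Ropen(pi, 65/3), Interval.open(-97/5, 45/2)), ProductSet(Reals, {-97/5, 45/2}), ProductSet(Union(Interval(-oo, pi), Interval(65/3, oo), Rationals), {-97/5, -33/5, 4/5, 8/5, 27/5, 45/2, 7*sqrt(2)}))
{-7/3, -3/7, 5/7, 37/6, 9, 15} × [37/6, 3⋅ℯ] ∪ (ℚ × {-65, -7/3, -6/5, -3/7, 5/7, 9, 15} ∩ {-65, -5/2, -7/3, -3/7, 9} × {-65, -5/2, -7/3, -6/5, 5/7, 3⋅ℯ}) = ({-65, -5/2, -7/3, -3/7, 9} × {-65, -7/3, -6/5, 5/7}) ∪ ({-7/3, -3/7, 5/7, 37/6, 9, 15} × [37/6, 3⋅ℯ])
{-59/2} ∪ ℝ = ℝ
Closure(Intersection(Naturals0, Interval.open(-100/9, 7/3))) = Range(0, 3, 1)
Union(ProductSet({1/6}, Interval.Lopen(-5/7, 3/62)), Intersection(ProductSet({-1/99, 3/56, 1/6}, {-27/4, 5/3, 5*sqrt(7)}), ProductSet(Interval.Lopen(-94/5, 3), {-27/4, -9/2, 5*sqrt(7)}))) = Union(ProductSet({1/6}, Interval.Lopen(-5/7, 3/62)), ProductSet({-1/99, 3/56, 1/6}, {-27/4, 5*sqrt(7)}))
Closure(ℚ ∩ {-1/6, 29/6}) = {-1/6, 29/6}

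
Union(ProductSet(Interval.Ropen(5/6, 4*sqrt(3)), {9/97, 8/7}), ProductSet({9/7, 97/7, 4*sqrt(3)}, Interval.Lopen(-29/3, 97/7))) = Union(ProductSet({9/7, 97/7, 4*sqrt(3)}, Interval.Lopen(-29/3, 97/7)), ProductSet(Interval.Ropen(5/6, 4*sqrt(3)), {9/97, 8/7}))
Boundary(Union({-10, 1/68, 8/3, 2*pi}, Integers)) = Union({1/68, 8/3, 2*pi}, Integers)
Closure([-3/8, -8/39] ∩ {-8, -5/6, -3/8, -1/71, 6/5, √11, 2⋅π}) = {-3/8}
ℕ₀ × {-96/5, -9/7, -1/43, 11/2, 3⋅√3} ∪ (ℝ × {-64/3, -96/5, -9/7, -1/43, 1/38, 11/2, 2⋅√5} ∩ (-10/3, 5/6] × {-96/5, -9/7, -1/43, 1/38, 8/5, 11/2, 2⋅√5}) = (ℕ₀ × {-96/5, -9/7, -1/43, 11/2, 3⋅√3}) ∪ ((-10/3, 5/6] × {-96/5, -9/7, -1/43, 1/38, 11/2, 2⋅√5})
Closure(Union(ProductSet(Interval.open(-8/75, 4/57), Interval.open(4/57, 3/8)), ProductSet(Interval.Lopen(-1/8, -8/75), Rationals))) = Union(ProductSet({-8/75, 4/57}, Interval(4/57, 3/8)), ProductSet(Interval(-1/8, -8/75), Interval(-oo, oo)), ProductSet(Interval.Lopen(-1/8, -8/75), Rationals), ProductSet(Interval(-8/75, 4/57), {4/57, 3/8}), ProductSet(Interval.open(-8/75, 4/57), Interval.open(4/57, 3/8)))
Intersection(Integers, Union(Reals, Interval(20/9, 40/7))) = Integers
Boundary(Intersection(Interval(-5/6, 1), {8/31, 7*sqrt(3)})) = {8/31}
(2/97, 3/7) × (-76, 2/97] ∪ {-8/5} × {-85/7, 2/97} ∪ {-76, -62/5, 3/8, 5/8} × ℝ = ({-8/5} × {-85/7, 2/97}) ∪ ({-76, -62/5, 3/8, 5/8} × ℝ) ∪ ((2/97, 3/7) × (-76, 2/97])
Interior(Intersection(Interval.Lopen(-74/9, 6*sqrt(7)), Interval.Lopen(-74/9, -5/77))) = Interval.open(-74/9, -5/77)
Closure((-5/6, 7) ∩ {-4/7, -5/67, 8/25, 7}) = {-4/7, -5/67, 8/25}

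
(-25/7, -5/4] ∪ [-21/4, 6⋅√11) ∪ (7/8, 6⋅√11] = [-21/4, 6⋅√11]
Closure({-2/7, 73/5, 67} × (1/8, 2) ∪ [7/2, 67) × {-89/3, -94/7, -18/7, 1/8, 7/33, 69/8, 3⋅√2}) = ({-2/7, 73/5, 67} × [1/8, 2]) ∪ ([7/2, 67] × {-89/3, -94/7, -18/7, 1/8, 7/33, 69/8, 3⋅√2})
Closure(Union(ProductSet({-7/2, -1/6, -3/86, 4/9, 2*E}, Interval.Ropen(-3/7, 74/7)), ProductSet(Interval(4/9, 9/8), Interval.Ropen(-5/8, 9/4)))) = Union(ProductSet({-7/2, -1/6, -3/86, 4/9, 2*E}, Interval(-3/7, 74/7)), ProductSet(Interval(4/9, 9/8), Interval(-5/8, 9/4)))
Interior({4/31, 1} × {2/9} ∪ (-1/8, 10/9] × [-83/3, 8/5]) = (-1/8, 10/9) × (-83/3, 8/5)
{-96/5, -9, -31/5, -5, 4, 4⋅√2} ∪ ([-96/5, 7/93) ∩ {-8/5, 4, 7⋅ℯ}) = {-96/5, -9, -31/5, -5, -8/5, 4, 4⋅√2}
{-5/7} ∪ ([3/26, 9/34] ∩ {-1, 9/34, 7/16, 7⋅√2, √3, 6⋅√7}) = {-5/7, 9/34}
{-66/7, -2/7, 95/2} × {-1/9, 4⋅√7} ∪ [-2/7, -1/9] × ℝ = ([-2/7, -1/9] × ℝ) ∪ ({-66/7, -2/7, 95/2} × {-1/9, 4⋅√7})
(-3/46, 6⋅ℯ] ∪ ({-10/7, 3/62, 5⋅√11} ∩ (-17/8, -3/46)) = {-10/7} ∪ (-3/46, 6⋅ℯ]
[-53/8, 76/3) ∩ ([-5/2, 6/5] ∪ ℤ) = {-6, -5, …, 25} ∪ [-5/2, 6/5]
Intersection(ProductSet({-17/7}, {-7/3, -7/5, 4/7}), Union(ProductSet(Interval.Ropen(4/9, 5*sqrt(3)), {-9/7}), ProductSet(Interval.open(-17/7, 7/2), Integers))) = EmptySet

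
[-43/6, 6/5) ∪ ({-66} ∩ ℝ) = {-66} ∪ [-43/6, 6/5)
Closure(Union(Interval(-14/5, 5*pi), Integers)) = Union(Integers, Interval(-14/5, 5*pi))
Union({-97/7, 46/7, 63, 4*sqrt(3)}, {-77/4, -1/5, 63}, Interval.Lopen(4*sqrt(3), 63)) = Union({-77/4, -97/7, -1/5, 46/7}, Interval(4*sqrt(3), 63))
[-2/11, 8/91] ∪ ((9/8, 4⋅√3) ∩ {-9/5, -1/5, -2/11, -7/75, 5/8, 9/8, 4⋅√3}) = [-2/11, 8/91]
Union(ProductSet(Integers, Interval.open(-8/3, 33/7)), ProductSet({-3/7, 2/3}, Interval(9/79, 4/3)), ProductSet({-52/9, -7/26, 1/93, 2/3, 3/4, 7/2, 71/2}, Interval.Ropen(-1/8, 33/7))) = Union(ProductSet({-3/7, 2/3}, Interval(9/79, 4/3)), ProductSet({-52/9, -7/26, 1/93, 2/3, 3/4, 7/2, 71/2}, Interval.Ropen(-1/8, 33/7)), ProductSet(Integers, Interval.open(-8/3, 33/7)))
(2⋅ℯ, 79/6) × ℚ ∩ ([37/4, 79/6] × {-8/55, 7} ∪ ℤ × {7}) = ({6, 7, …, 13} × {7}) ∪ ([37/4, 79/6) × {-8/55, 7})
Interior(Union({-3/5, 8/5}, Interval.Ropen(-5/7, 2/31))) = Interval.open(-5/7, 2/31)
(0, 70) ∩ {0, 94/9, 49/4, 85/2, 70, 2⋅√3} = {94/9, 49/4, 85/2, 2⋅√3}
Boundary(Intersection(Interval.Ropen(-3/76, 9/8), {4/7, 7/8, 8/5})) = {4/7, 7/8}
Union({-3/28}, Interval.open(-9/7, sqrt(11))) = Interval.open(-9/7, sqrt(11))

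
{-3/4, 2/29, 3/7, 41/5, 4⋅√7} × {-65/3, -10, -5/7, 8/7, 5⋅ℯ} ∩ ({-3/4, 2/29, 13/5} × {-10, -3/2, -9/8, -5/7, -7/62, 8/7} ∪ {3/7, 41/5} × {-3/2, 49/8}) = {-3/4, 2/29} × {-10, -5/7, 8/7}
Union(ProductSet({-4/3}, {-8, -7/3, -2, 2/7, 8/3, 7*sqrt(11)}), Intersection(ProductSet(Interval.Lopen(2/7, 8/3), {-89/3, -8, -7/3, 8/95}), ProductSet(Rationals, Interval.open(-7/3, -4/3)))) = ProductSet({-4/3}, {-8, -7/3, -2, 2/7, 8/3, 7*sqrt(11)})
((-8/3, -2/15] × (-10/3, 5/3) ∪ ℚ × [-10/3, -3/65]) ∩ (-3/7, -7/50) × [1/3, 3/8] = (-3/7, -7/50) × [1/3, 3/8]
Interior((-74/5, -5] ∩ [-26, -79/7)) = (-74/5, -79/7)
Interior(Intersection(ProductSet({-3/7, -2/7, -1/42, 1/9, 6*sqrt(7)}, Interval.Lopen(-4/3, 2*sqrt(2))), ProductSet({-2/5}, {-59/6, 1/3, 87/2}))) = EmptySet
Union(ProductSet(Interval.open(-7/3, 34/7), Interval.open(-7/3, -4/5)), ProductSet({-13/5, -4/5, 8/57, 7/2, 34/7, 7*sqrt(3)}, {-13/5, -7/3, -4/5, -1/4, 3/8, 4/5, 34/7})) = Union(ProductSet({-13/5, -4/5, 8/57, 7/2, 34/7, 7*sqrt(3)}, {-13/5, -7/3, -4/5, -1/4, 3/8, 4/5, 34/7}), ProductSet(Interval.open(-7/3, 34/7), Interval.open(-7/3, -4/5)))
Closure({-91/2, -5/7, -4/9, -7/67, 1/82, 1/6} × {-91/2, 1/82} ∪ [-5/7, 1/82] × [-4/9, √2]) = ({-91/2, -5/7, -4/9, -7/67, 1/82, 1/6} × {-91/2, 1/82}) ∪ ([-5/7, 1/82] × [-4/9, √2])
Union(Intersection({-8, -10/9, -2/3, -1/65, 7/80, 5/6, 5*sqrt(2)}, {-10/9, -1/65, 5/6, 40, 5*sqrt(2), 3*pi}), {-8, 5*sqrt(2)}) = {-8, -10/9, -1/65, 5/6, 5*sqrt(2)}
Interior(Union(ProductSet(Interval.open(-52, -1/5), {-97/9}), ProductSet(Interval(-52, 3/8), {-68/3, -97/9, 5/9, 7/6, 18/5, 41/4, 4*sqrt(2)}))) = EmptySet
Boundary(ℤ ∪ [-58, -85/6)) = {-85/6} ∪ (ℤ \ (-58, -85/6))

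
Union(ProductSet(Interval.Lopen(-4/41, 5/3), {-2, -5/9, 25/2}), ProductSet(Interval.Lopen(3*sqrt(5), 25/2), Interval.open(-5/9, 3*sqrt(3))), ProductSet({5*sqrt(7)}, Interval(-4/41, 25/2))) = Union(ProductSet({5*sqrt(7)}, Interval(-4/41, 25/2)), ProductSet(Interval.Lopen(-4/41, 5/3), {-2, -5/9, 25/2}), ProductSet(Interval.Lopen(3*sqrt(5), 25/2), Interval.open(-5/9, 3*sqrt(3))))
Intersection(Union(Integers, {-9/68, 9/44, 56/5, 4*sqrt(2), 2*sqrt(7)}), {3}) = {3}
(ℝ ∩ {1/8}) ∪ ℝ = ℝ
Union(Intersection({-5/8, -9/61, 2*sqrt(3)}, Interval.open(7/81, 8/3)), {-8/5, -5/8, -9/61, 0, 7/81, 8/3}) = {-8/5, -5/8, -9/61, 0, 7/81, 8/3}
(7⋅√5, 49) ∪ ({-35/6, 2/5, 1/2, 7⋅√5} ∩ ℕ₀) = (7⋅√5, 49)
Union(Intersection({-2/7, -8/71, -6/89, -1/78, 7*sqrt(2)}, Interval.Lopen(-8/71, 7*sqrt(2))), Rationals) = Union({7*sqrt(2)}, Rationals)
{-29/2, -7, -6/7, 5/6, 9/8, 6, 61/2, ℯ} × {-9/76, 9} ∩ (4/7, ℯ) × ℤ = {5/6, 9/8} × {9}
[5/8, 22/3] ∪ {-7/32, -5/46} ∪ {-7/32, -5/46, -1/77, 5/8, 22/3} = {-7/32, -5/46, -1/77} ∪ [5/8, 22/3]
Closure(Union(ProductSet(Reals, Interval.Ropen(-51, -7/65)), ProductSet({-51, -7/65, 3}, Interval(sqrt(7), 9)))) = Union(ProductSet({-51, -7/65, 3}, Interval(sqrt(7), 9)), ProductSet(Reals, Interval(-51, -7/65)))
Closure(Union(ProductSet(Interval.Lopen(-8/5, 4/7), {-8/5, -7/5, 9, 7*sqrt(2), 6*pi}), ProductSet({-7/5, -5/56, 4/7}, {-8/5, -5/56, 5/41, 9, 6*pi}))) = Union(ProductSet({-7/5, -5/56, 4/7}, {-8/5, -5/56, 5/41, 9, 6*pi}), ProductSet(Interval(-8/5, 4/7), {-8/5, -7/5, 9, 7*sqrt(2), 6*pi}))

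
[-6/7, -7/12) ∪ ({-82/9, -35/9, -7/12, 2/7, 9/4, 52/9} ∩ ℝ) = {-82/9, -35/9, 2/7, 9/4, 52/9} ∪ [-6/7, -7/12]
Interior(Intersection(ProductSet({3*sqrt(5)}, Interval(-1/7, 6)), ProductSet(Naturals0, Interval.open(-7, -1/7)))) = EmptySet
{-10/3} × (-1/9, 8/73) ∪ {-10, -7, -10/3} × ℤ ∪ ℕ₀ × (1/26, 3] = ({-10, -7, -10/3} × ℤ) ∪ (ℕ₀ × (1/26, 3]) ∪ ({-10/3} × (-1/9, 8/73))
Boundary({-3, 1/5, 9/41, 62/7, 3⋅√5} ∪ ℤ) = ℤ ∪ {1/5, 9/41, 62/7, 3⋅√5}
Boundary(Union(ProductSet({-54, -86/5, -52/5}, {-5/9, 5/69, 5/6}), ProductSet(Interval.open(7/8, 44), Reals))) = Union(ProductSet({7/8, 44}, Reals), ProductSet({-54, -86/5, -52/5}, {-5/9, 5/69, 5/6}))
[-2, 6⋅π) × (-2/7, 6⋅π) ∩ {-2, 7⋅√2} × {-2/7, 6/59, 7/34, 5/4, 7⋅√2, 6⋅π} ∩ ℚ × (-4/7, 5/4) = {-2} × {6/59, 7/34}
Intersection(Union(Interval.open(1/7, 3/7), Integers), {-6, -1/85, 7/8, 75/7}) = {-6}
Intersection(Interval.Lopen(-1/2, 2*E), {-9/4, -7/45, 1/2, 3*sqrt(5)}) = {-7/45, 1/2}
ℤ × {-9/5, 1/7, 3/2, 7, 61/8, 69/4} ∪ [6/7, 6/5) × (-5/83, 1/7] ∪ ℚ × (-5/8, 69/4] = (ℚ × (-5/8, 69/4]) ∪ (ℤ × {-9/5, 1/7, 3/2, 7, 61/8, 69/4}) ∪ ([6/7, 6/5) × (-5/83, 1/7])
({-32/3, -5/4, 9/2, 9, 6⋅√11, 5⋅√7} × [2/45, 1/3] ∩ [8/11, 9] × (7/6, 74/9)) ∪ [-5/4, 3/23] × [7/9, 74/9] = [-5/4, 3/23] × [7/9, 74/9]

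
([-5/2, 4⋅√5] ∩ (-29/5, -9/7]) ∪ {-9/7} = [-5/2, -9/7]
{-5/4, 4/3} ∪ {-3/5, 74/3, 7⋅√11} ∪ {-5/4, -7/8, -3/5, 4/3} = {-5/4, -7/8, -3/5, 4/3, 74/3, 7⋅√11}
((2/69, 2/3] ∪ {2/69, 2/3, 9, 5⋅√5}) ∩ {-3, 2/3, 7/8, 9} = {2/3, 9}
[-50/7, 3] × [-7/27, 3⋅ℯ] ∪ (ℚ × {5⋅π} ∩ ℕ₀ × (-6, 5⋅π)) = [-50/7, 3] × [-7/27, 3⋅ℯ]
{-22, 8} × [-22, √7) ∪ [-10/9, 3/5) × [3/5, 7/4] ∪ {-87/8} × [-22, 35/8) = ({-87/8} × [-22, 35/8)) ∪ ({-22, 8} × [-22, √7)) ∪ ([-10/9, 3/5) × [3/5, 7/4])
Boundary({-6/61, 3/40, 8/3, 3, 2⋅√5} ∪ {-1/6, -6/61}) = {-1/6, -6/61, 3/40, 8/3, 3, 2⋅√5}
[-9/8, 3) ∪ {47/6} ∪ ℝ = (-∞, ∞)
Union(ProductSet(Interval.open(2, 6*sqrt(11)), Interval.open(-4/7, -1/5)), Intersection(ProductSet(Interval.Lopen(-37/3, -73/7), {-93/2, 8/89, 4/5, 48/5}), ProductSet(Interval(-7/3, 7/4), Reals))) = ProductSet(Interval.open(2, 6*sqrt(11)), Interval.open(-4/7, -1/5))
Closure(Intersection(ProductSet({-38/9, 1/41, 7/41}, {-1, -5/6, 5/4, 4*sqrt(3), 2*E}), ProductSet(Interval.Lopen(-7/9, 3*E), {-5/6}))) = ProductSet({1/41, 7/41}, {-5/6})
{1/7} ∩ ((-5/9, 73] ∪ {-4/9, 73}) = {1/7}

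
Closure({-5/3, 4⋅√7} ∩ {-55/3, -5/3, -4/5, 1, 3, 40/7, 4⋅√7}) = {-5/3, 4⋅√7}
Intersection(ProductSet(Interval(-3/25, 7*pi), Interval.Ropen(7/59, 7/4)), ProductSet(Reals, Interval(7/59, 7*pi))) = ProductSet(Interval(-3/25, 7*pi), Interval.Ropen(7/59, 7/4))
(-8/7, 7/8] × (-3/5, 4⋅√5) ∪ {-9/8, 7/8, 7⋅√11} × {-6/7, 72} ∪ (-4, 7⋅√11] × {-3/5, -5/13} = ({-9/8, 7/8, 7⋅√11} × {-6/7, 72}) ∪ ((-4, 7⋅√11] × {-3/5, -5/13}) ∪ ((-8/7, 7/8] × (-3/5, 4⋅√5))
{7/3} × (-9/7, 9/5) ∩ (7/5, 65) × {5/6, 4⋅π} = {7/3} × {5/6}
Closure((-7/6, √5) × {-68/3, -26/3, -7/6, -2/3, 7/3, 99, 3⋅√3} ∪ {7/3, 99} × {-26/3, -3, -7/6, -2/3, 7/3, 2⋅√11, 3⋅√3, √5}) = ([-7/6, √5] × {-68/3, -26/3, -7/6, -2/3, 7/3, 99, 3⋅√3}) ∪ ({7/3, 99} × {-26/3, -3, -7/6, -2/3, 7/3, 2⋅√11, 3⋅√3, √5})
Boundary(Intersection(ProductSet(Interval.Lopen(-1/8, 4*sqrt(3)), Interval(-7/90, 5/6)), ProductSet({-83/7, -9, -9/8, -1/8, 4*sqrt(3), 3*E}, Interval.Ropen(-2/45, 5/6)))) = ProductSet({4*sqrt(3)}, Interval(-2/45, 5/6))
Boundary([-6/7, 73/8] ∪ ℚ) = (-∞, -6/7] ∪ [73/8, ∞)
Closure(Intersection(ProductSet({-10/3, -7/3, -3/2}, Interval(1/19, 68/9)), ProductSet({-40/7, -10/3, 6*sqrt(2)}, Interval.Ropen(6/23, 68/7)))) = ProductSet({-10/3}, Interval(6/23, 68/9))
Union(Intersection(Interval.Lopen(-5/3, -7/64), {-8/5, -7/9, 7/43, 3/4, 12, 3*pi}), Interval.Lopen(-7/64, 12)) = Union({-8/5, -7/9}, Interval.Lopen(-7/64, 12))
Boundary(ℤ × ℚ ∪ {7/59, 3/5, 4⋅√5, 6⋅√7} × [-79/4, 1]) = (ℤ × ℝ) ∪ ({7/59, 3/5, 4⋅√5, 6⋅√7} × [-79/4, 1])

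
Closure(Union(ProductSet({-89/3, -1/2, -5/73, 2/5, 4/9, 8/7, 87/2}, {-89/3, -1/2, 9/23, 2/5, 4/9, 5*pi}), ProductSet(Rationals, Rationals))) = ProductSet(Reals, Reals)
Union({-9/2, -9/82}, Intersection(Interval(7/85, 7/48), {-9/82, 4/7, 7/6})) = {-9/2, -9/82}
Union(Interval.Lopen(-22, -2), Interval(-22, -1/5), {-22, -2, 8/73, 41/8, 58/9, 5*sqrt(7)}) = Union({8/73, 41/8, 58/9, 5*sqrt(7)}, Interval(-22, -1/5))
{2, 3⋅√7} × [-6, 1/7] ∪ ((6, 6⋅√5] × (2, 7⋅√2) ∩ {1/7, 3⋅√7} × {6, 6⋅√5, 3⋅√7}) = ({2, 3⋅√7} × [-6, 1/7]) ∪ ({3⋅√7} × {6, 3⋅√7})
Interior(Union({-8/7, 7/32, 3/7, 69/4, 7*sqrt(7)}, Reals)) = Reals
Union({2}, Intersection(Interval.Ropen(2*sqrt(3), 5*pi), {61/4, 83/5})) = {2, 61/4}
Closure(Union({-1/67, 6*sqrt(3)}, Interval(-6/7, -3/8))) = Union({-1/67, 6*sqrt(3)}, Interval(-6/7, -3/8))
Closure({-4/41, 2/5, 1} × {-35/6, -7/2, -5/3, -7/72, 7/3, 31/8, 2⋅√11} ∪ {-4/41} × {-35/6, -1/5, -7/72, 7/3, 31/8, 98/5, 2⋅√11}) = ({-4/41} × {-35/6, -1/5, -7/72, 7/3, 31/8, 98/5, 2⋅√11}) ∪ ({-4/41, 2/5, 1} × {-35/6, -7/2, -5/3, -7/72, 7/3, 31/8, 2⋅√11})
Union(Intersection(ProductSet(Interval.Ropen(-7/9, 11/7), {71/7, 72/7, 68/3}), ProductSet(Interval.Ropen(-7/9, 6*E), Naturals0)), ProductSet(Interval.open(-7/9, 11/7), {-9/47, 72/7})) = ProductSet(Interval.open(-7/9, 11/7), {-9/47, 72/7})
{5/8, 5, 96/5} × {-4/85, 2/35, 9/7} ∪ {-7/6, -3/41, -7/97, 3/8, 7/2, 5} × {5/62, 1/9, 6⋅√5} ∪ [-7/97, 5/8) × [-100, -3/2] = ({5/8, 5, 96/5} × {-4/85, 2/35, 9/7}) ∪ ([-7/97, 5/8) × [-100, -3/2]) ∪ ({-7/6, -3/41, -7/97, 3/8, 7/2, 5} × {5/62, 1/9, 6⋅√5})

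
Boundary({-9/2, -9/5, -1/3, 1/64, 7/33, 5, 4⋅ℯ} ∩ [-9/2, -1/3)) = {-9/2, -9/5}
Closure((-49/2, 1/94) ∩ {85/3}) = ∅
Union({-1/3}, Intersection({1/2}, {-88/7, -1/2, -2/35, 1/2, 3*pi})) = {-1/3, 1/2}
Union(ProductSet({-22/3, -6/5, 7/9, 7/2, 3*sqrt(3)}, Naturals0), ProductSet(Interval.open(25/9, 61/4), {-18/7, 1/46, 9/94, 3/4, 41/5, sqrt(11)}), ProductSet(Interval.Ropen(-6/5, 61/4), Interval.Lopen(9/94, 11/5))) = Union(ProductSet({-22/3, -6/5, 7/9, 7/2, 3*sqrt(3)}, Naturals0), ProductSet(Interval.Ropen(-6/5, 61/4), Interval.Lopen(9/94, 11/5)), ProductSet(Interval.open(25/9, 61/4), {-18/7, 1/46, 9/94, 3/4, 41/5, sqrt(11)}))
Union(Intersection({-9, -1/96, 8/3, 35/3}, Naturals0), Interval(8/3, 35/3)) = Interval(8/3, 35/3)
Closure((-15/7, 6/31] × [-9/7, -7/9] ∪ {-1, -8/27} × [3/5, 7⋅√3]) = ([-15/7, 6/31] × [-9/7, -7/9]) ∪ ({-1, -8/27} × [3/5, 7⋅√3])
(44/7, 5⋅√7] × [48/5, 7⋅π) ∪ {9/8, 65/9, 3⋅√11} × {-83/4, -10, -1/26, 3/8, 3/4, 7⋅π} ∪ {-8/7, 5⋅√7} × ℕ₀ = ({-8/7, 5⋅√7} × ℕ₀) ∪ ((44/7, 5⋅√7] × [48/5, 7⋅π)) ∪ ({9/8, 65/9, 3⋅√11} × {-83/4, -10, -1/26, 3/8, 3/4, 7⋅π})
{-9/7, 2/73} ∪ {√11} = {-9/7, 2/73, √11}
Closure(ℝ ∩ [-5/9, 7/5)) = [-5/9, 7/5]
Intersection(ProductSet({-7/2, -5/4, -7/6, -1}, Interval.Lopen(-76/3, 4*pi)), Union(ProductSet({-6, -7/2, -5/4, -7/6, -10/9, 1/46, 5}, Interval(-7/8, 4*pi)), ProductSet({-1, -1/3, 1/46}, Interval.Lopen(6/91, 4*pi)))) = Union(ProductSet({-1}, Interval.Lopen(6/91, 4*pi)), ProductSet({-7/2, -5/4, -7/6}, Interval(-7/8, 4*pi)))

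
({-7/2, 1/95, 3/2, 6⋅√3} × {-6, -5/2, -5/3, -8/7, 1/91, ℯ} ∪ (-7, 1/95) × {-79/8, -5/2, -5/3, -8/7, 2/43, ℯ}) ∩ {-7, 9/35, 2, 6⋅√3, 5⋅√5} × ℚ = {6⋅√3} × {-6, -5/2, -5/3, -8/7, 1/91}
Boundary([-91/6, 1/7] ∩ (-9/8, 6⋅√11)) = {-9/8, 1/7}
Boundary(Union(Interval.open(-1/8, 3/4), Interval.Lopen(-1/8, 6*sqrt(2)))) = {-1/8, 6*sqrt(2)}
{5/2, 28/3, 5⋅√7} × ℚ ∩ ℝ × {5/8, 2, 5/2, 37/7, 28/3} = {5/2, 28/3, 5⋅√7} × {5/8, 2, 5/2, 37/7, 28/3}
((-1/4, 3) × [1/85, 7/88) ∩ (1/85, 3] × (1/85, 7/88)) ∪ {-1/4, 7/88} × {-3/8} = ({-1/4, 7/88} × {-3/8}) ∪ ((1/85, 3) × (1/85, 7/88))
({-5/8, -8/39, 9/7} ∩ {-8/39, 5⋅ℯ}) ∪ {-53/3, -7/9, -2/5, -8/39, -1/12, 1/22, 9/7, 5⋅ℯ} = {-53/3, -7/9, -2/5, -8/39, -1/12, 1/22, 9/7, 5⋅ℯ}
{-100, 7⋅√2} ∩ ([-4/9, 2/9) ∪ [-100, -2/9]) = {-100}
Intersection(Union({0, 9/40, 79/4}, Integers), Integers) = Integers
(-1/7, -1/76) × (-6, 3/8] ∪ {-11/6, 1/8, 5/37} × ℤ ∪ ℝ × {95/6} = (ℝ × {95/6}) ∪ ({-11/6, 1/8, 5/37} × ℤ) ∪ ((-1/7, -1/76) × (-6, 3/8])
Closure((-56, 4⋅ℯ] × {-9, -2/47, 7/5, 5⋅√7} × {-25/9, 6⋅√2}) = [-56, 4⋅ℯ] × {-9, -2/47, 7/5, 5⋅√7} × {-25/9, 6⋅√2}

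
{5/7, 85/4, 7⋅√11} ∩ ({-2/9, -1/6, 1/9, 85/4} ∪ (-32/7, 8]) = {5/7, 85/4}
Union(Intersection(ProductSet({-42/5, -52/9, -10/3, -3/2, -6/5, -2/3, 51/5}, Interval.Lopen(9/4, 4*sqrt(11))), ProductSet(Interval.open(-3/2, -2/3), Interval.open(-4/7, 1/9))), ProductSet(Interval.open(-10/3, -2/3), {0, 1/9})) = ProductSet(Interval.open(-10/3, -2/3), {0, 1/9})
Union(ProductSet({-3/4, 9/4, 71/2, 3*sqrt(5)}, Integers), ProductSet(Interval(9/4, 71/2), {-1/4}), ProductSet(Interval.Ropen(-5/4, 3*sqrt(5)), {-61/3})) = Union(ProductSet({-3/4, 9/4, 71/2, 3*sqrt(5)}, Integers), ProductSet(Interval.Ropen(-5/4, 3*sqrt(5)), {-61/3}), ProductSet(Interval(9/4, 71/2), {-1/4}))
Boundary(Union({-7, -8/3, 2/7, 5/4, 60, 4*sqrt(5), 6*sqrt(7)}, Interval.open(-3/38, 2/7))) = {-7, -8/3, -3/38, 2/7, 5/4, 60, 4*sqrt(5), 6*sqrt(7)}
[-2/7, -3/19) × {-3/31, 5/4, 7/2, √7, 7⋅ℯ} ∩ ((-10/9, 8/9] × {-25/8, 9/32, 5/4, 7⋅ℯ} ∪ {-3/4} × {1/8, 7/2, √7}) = [-2/7, -3/19) × {5/4, 7⋅ℯ}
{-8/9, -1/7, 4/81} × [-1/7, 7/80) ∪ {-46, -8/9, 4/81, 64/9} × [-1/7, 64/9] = ({-8/9, -1/7, 4/81} × [-1/7, 7/80)) ∪ ({-46, -8/9, 4/81, 64/9} × [-1/7, 64/9])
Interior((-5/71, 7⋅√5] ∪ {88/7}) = (-5/71, 7⋅√5)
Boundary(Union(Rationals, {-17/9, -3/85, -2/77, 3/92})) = Reals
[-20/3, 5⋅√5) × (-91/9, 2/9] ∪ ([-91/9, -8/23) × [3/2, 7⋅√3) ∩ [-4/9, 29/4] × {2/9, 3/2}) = ([-4/9, -8/23) × {3/2}) ∪ ([-20/3, 5⋅√5) × (-91/9, 2/9])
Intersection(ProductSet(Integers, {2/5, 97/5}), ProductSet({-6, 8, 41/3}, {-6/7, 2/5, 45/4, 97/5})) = ProductSet({-6, 8}, {2/5, 97/5})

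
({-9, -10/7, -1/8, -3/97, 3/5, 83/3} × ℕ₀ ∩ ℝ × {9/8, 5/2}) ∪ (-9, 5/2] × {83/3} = (-9, 5/2] × {83/3}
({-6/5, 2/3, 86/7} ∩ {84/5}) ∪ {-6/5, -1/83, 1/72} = {-6/5, -1/83, 1/72}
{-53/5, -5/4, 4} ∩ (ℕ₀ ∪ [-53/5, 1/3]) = {-53/5, -5/4, 4}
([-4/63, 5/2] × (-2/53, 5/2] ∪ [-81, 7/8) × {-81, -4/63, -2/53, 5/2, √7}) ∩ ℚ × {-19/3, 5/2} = ((ℚ ∩ [-81, 7/8)) ∪ (ℚ ∩ [-4/63, 5/2])) × {5/2}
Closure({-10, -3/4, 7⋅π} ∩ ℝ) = {-10, -3/4, 7⋅π}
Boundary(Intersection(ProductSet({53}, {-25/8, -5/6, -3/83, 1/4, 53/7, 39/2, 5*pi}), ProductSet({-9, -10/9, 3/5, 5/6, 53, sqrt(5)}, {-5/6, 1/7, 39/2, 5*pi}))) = ProductSet({53}, {-5/6, 39/2, 5*pi})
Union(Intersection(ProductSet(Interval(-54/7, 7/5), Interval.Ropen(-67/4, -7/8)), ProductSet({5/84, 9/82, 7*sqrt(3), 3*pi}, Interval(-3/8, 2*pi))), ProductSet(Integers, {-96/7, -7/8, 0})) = ProductSet(Integers, {-96/7, -7/8, 0})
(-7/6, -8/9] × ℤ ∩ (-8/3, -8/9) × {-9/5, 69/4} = ∅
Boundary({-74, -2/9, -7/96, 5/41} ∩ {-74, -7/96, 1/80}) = {-74, -7/96}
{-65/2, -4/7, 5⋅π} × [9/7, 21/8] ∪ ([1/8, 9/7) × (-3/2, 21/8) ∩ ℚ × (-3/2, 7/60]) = ({-65/2, -4/7, 5⋅π} × [9/7, 21/8]) ∪ ((ℚ ∩ [1/8, 9/7)) × (-3/2, 7/60])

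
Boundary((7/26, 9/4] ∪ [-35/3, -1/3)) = {-35/3, -1/3, 7/26, 9/4}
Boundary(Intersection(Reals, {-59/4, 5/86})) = {-59/4, 5/86}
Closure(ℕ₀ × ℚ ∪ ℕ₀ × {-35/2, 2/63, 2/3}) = ℕ₀ × ℝ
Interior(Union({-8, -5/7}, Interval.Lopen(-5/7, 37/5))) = Interval.open(-5/7, 37/5)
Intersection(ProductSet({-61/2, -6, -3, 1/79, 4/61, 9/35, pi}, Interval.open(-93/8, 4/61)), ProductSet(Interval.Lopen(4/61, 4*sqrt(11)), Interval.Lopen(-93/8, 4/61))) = ProductSet({9/35, pi}, Interval.open(-93/8, 4/61))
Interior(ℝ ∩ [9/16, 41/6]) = (9/16, 41/6)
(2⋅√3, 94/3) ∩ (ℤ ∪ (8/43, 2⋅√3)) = {4, 5, …, 31}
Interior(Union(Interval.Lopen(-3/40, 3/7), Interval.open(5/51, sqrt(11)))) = Interval.open(-3/40, sqrt(11))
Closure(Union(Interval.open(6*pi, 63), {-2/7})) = Union({-2/7}, Interval(6*pi, 63))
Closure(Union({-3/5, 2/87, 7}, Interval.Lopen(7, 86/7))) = Union({-3/5, 2/87}, Interval(7, 86/7))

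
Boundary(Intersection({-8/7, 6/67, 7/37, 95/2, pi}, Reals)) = {-8/7, 6/67, 7/37, 95/2, pi}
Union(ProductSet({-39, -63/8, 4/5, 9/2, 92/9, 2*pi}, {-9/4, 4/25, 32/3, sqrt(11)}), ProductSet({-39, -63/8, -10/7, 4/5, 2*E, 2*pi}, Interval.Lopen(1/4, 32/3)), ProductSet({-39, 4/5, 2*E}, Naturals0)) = Union(ProductSet({-39, 4/5, 2*E}, Naturals0), ProductSet({-39, -63/8, -10/7, 4/5, 2*E, 2*pi}, Interval.Lopen(1/4, 32/3)), ProductSet({-39, -63/8, 4/5, 9/2, 92/9, 2*pi}, {-9/4, 4/25, 32/3, sqrt(11)}))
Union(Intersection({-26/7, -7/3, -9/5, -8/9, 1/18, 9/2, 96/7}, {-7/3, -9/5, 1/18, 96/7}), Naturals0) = Union({-7/3, -9/5, 1/18, 96/7}, Naturals0)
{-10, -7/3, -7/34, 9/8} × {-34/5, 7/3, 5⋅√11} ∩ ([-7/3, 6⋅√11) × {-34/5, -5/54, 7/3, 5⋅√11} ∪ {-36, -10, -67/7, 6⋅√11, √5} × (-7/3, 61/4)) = ({-10} × {7/3}) ∪ ({-7/3, -7/34, 9/8} × {-34/5, 7/3, 5⋅√11})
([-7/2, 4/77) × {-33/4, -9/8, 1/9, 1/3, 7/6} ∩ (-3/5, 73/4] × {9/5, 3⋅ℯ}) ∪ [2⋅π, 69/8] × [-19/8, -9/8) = [2⋅π, 69/8] × [-19/8, -9/8)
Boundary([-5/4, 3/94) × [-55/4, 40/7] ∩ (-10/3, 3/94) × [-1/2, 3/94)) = ({-5/4, 3/94} × [-1/2, 3/94]) ∪ ([-5/4, 3/94] × {-1/2, 3/94})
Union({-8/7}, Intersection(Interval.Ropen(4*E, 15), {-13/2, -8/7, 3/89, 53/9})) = {-8/7}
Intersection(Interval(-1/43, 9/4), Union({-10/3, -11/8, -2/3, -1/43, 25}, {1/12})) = {-1/43, 1/12}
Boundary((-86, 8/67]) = {-86, 8/67}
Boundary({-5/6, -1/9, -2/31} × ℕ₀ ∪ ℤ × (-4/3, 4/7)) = ({-5/6, -1/9, -2/31} × ℕ₀) ∪ (ℤ × [-4/3, 4/7])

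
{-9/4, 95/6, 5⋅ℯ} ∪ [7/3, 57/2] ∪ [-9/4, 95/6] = [-9/4, 57/2]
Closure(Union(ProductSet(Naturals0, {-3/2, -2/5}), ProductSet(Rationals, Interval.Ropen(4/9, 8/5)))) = Union(ProductSet(Naturals0, {-3/2, -2/5}), ProductSet(Reals, Interval(4/9, 8/5)))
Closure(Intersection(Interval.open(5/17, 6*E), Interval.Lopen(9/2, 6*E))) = Interval(9/2, 6*E)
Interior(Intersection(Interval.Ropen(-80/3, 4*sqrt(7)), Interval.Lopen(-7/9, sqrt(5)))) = Interval.open(-7/9, sqrt(5))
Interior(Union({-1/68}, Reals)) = Reals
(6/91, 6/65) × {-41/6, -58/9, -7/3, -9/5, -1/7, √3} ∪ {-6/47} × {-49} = ({-6/47} × {-49}) ∪ ((6/91, 6/65) × {-41/6, -58/9, -7/3, -9/5, -1/7, √3})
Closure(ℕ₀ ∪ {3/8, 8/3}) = ℕ₀ ∪ {3/8, 8/3}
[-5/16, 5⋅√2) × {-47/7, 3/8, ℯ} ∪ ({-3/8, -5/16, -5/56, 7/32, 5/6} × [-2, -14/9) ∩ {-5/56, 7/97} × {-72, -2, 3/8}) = ({-5/56} × {-2}) ∪ ([-5/16, 5⋅√2) × {-47/7, 3/8, ℯ})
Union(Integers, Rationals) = Rationals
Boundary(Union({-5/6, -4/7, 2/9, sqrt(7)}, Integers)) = Union({-5/6, -4/7, 2/9, sqrt(7)}, Integers)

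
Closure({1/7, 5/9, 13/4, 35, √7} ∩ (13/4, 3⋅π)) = ∅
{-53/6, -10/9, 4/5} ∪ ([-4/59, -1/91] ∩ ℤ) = {-53/6, -10/9, 4/5}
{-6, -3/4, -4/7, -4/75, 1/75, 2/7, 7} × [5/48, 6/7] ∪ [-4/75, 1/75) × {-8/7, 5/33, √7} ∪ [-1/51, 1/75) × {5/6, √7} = ([-1/51, 1/75) × {5/6, √7}) ∪ ([-4/75, 1/75) × {-8/7, 5/33, √7}) ∪ ({-6, -3/4, -4/7, -4/75, 1/75, 2/7, 7} × [5/48, 6/7])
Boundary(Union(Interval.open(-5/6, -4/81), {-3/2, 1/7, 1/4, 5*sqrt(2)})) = {-3/2, -5/6, -4/81, 1/7, 1/4, 5*sqrt(2)}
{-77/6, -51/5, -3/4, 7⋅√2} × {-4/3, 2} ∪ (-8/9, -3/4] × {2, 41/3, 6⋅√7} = ({-77/6, -51/5, -3/4, 7⋅√2} × {-4/3, 2}) ∪ ((-8/9, -3/4] × {2, 41/3, 6⋅√7})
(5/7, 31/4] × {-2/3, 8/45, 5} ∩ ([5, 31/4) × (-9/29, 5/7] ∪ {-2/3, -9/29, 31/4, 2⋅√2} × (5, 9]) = [5, 31/4) × {8/45}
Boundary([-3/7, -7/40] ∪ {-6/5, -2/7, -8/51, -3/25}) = {-6/5, -3/7, -7/40, -8/51, -3/25}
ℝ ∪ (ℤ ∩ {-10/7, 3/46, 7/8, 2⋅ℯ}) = ℝ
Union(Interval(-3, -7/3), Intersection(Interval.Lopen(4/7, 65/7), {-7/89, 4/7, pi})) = Union({pi}, Interval(-3, -7/3))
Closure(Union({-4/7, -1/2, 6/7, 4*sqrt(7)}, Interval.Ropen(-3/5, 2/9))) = Union({6/7, 4*sqrt(7)}, Interval(-3/5, 2/9))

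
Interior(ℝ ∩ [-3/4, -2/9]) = (-3/4, -2/9)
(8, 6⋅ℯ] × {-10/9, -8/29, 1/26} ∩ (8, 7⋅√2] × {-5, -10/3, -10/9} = (8, 7⋅√2] × {-10/9}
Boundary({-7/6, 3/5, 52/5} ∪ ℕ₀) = {-7/6, 3/5, 52/5} ∪ ℕ₀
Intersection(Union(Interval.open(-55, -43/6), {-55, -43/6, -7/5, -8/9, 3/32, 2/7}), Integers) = Range(-55, -7, 1)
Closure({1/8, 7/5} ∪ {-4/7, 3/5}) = {-4/7, 1/8, 3/5, 7/5}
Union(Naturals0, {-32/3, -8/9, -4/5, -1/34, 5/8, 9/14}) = Union({-32/3, -8/9, -4/5, -1/34, 5/8, 9/14}, Naturals0)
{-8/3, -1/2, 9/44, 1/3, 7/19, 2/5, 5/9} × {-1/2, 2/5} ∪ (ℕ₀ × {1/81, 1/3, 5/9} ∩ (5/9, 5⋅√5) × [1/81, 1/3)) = ({1, 2, …, 11} × {1/81}) ∪ ({-8/3, -1/2, 9/44, 1/3, 7/19, 2/5, 5/9} × {-1/2, 2/5})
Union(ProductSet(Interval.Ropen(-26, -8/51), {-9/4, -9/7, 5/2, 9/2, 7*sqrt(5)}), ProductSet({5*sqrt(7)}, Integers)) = Union(ProductSet({5*sqrt(7)}, Integers), ProductSet(Interval.Ropen(-26, -8/51), {-9/4, -9/7, 5/2, 9/2, 7*sqrt(5)}))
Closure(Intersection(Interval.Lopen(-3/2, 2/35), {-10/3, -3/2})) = EmptySet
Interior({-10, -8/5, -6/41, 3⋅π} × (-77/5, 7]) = ∅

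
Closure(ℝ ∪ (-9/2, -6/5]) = (-∞, ∞)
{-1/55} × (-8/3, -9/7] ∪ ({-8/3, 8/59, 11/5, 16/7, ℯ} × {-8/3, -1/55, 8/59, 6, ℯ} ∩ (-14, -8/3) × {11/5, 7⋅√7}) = {-1/55} × (-8/3, -9/7]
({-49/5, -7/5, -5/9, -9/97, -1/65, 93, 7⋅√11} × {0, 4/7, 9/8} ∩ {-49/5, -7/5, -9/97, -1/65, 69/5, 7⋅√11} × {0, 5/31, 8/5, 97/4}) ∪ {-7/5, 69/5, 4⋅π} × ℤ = ({-7/5, 69/5, 4⋅π} × ℤ) ∪ ({-49/5, -7/5, -9/97, -1/65, 7⋅√11} × {0})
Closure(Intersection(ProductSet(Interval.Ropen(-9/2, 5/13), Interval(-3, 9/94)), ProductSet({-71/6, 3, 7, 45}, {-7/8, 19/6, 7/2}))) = EmptySet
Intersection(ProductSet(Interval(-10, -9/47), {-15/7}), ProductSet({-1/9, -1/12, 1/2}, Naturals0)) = EmptySet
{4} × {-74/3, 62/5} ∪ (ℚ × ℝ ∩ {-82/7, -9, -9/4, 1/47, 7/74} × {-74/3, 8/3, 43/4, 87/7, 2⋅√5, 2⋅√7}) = ({4} × {-74/3, 62/5}) ∪ ({-82/7, -9, -9/4, 1/47, 7/74} × {-74/3, 8/3, 43/4, 87/7, 2⋅√5, 2⋅√7})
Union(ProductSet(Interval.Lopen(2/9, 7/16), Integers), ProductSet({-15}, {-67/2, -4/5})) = Union(ProductSet({-15}, {-67/2, -4/5}), ProductSet(Interval.Lopen(2/9, 7/16), Integers))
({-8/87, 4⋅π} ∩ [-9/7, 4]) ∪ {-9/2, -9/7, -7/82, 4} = {-9/2, -9/7, -8/87, -7/82, 4}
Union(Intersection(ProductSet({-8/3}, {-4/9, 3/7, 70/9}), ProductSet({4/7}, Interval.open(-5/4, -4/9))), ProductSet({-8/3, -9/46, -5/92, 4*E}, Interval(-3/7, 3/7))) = ProductSet({-8/3, -9/46, -5/92, 4*E}, Interval(-3/7, 3/7))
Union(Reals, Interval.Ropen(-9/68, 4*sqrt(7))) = Interval(-oo, oo)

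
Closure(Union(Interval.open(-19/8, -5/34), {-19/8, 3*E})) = Union({3*E}, Interval(-19/8, -5/34))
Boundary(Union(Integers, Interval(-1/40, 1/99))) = Union(Complement(Integers, Interval.open(-1/40, 1/99)), {-1/40, 1/99})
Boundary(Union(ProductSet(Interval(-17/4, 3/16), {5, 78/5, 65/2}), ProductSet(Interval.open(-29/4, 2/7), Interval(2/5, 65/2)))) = Union(ProductSet({-29/4, 2/7}, Interval(2/5, 65/2)), ProductSet(Interval(-29/4, 2/7), {2/5, 65/2}))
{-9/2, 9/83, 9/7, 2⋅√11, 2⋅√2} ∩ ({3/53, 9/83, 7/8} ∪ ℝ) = {-9/2, 9/83, 9/7, 2⋅√11, 2⋅√2}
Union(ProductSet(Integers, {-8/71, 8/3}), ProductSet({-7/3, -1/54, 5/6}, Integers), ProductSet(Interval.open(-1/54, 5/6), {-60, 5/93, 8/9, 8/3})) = Union(ProductSet({-7/3, -1/54, 5/6}, Integers), ProductSet(Integers, {-8/71, 8/3}), ProductSet(Interval.open(-1/54, 5/6), {-60, 5/93, 8/9, 8/3}))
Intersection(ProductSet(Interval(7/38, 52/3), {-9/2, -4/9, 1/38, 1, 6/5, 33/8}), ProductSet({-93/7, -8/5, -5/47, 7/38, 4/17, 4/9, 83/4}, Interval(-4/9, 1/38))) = ProductSet({7/38, 4/17, 4/9}, {-4/9, 1/38})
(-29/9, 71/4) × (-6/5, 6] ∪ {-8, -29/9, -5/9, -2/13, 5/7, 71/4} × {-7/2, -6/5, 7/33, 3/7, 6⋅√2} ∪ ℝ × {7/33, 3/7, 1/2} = (ℝ × {7/33, 3/7, 1/2}) ∪ ((-29/9, 71/4) × (-6/5, 6]) ∪ ({-8, -29/9, -5/9, -2/13, 5/7, 71/4} × {-7/2, -6/5, 7/33, 3/7, 6⋅√2})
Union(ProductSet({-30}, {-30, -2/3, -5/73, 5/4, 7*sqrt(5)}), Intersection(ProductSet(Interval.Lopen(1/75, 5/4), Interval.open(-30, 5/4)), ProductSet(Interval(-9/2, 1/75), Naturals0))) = ProductSet({-30}, {-30, -2/3, -5/73, 5/4, 7*sqrt(5)})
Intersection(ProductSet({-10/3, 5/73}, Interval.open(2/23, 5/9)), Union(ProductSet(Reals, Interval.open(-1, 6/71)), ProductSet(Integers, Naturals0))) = EmptySet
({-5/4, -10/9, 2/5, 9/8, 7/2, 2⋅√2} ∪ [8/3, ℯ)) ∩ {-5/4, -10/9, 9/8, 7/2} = {-5/4, -10/9, 9/8, 7/2}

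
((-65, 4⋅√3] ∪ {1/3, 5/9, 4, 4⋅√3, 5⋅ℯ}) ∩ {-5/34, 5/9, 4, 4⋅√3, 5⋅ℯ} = {-5/34, 5/9, 4, 4⋅√3, 5⋅ℯ}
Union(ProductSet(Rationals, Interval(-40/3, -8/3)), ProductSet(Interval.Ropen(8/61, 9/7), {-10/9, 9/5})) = Union(ProductSet(Interval.Ropen(8/61, 9/7), {-10/9, 9/5}), ProductSet(Rationals, Interval(-40/3, -8/3)))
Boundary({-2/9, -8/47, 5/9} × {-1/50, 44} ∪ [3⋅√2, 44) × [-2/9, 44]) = ({-2/9, -8/47, 5/9} × {-1/50, 44}) ∪ ({44, 3⋅√2} × [-2/9, 44]) ∪ ([3⋅√2, 44] × {-2/9, 44})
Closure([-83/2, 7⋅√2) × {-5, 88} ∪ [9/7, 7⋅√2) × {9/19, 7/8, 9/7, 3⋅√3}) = ([-83/2, 7⋅√2] × {-5, 88}) ∪ ([9/7, 7⋅√2] × {9/19, 7/8, 9/7, 3⋅√3})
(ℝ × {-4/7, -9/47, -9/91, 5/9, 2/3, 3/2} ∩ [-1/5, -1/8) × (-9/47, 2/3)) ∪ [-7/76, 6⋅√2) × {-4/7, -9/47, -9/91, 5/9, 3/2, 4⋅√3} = ([-1/5, -1/8) × {-9/91, 5/9}) ∪ ([-7/76, 6⋅√2) × {-4/7, -9/47, -9/91, 5/9, 3/2, 4⋅√3})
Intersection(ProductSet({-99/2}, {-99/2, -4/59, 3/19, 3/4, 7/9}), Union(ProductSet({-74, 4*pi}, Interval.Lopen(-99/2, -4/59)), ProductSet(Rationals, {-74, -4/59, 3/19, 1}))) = ProductSet({-99/2}, {-4/59, 3/19})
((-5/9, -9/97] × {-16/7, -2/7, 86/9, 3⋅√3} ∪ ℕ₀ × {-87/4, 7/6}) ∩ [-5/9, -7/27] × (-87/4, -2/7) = (-5/9, -7/27] × {-16/7}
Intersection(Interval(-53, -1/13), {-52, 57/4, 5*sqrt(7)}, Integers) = {-52}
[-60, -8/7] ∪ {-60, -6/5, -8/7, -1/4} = [-60, -8/7] ∪ {-1/4}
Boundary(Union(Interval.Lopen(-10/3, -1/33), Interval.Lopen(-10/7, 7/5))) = {-10/3, 7/5}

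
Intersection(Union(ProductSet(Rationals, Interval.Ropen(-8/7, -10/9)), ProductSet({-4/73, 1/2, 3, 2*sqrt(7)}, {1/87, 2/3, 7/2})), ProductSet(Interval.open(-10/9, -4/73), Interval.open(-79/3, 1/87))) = ProductSet(Intersection(Interval.open(-10/9, -4/73), Rationals), Interval.Ropen(-8/7, -10/9))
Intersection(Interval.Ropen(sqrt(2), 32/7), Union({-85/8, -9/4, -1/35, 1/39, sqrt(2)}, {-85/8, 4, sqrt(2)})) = {4, sqrt(2)}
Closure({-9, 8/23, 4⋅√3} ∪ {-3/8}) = {-9, -3/8, 8/23, 4⋅√3}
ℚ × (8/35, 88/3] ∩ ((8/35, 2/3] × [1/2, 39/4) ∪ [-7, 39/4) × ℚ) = ((ℚ ∩ (8/35, 2/3]) × [1/2, 39/4)) ∪ ((ℚ ∩ [-7, 39/4)) × (ℚ ∩ (8/35, 88/3]))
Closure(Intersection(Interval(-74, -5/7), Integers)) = Range(-74, 0, 1)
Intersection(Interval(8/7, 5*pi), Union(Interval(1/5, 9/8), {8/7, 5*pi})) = {8/7, 5*pi}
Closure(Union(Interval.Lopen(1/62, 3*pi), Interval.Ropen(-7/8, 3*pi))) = Interval(-7/8, 3*pi)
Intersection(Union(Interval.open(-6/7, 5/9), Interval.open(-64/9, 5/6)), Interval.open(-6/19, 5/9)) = Interval.open(-6/19, 5/9)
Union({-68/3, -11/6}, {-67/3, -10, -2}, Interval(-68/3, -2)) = Union({-11/6}, Interval(-68/3, -2))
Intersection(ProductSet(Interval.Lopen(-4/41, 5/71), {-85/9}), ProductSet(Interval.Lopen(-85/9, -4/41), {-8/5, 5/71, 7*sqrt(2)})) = EmptySet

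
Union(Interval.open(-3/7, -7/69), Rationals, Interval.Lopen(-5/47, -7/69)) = Union(Interval(-3/7, -7/69), Rationals)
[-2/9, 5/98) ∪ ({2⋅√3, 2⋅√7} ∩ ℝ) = [-2/9, 5/98) ∪ {2⋅√3, 2⋅√7}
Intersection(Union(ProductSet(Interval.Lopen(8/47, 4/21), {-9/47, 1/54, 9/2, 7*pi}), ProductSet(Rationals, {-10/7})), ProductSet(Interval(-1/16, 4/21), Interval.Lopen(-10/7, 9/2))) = ProductSet(Interval.Lopen(8/47, 4/21), {-9/47, 1/54, 9/2})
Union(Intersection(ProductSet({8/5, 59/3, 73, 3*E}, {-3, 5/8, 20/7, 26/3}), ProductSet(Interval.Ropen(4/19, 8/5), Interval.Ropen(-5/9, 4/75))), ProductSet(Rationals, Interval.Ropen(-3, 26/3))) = ProductSet(Rationals, Interval.Ropen(-3, 26/3))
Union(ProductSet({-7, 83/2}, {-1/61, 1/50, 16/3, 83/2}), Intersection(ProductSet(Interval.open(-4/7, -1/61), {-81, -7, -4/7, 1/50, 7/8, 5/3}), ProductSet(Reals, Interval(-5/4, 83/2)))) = Union(ProductSet({-7, 83/2}, {-1/61, 1/50, 16/3, 83/2}), ProductSet(Interval.open(-4/7, -1/61), {-4/7, 1/50, 7/8, 5/3}))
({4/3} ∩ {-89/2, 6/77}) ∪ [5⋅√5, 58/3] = [5⋅√5, 58/3]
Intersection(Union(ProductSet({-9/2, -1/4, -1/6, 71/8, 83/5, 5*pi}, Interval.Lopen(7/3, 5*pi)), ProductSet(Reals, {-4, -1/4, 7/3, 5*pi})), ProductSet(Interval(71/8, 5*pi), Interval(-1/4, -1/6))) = ProductSet(Interval(71/8, 5*pi), {-1/4})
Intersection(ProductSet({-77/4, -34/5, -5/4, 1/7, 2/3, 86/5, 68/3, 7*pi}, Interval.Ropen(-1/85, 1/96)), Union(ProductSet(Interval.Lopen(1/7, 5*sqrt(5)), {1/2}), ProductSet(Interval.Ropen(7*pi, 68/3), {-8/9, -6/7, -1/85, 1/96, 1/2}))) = ProductSet({7*pi}, {-1/85})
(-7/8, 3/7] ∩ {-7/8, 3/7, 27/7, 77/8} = {3/7}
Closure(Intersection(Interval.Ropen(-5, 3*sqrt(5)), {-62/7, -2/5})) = {-2/5}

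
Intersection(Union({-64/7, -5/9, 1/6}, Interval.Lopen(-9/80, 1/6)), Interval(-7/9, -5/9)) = {-5/9}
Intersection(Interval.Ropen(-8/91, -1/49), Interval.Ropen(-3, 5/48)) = Interval.Ropen(-8/91, -1/49)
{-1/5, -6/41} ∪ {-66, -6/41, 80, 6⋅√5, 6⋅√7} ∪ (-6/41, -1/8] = {-66, -1/5, 80, 6⋅√5, 6⋅√7} ∪ [-6/41, -1/8]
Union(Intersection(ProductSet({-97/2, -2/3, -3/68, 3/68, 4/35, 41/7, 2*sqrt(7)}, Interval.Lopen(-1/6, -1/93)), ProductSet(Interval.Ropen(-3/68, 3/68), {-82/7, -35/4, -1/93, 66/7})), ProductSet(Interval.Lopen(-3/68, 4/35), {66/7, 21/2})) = Union(ProductSet({-3/68}, {-1/93}), ProductSet(Interval.Lopen(-3/68, 4/35), {66/7, 21/2}))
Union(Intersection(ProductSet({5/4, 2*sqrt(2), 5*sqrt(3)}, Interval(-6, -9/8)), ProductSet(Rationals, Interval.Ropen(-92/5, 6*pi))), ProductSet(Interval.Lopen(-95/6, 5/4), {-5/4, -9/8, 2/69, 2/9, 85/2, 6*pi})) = Union(ProductSet({5/4}, Interval(-6, -9/8)), ProductSet(Interval.Lopen(-95/6, 5/4), {-5/4, -9/8, 2/69, 2/9, 85/2, 6*pi}))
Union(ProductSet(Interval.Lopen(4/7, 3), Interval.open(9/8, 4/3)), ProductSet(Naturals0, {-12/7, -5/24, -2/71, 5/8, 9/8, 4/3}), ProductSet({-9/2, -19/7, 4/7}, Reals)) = Union(ProductSet({-9/2, -19/7, 4/7}, Reals), ProductSet(Interval.Lopen(4/7, 3), Interval.open(9/8, 4/3)), ProductSet(Naturals0, {-12/7, -5/24, -2/71, 5/8, 9/8, 4/3}))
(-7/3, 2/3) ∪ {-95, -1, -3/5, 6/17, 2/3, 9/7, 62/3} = {-95, 9/7, 62/3} ∪ (-7/3, 2/3]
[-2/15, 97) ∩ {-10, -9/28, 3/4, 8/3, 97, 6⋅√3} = {3/4, 8/3, 6⋅√3}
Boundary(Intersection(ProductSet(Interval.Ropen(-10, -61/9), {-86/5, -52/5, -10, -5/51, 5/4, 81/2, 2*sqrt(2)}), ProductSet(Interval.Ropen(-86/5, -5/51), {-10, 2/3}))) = ProductSet(Interval(-10, -61/9), {-10})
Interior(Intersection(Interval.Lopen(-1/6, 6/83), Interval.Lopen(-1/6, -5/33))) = Interval.open(-1/6, -5/33)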